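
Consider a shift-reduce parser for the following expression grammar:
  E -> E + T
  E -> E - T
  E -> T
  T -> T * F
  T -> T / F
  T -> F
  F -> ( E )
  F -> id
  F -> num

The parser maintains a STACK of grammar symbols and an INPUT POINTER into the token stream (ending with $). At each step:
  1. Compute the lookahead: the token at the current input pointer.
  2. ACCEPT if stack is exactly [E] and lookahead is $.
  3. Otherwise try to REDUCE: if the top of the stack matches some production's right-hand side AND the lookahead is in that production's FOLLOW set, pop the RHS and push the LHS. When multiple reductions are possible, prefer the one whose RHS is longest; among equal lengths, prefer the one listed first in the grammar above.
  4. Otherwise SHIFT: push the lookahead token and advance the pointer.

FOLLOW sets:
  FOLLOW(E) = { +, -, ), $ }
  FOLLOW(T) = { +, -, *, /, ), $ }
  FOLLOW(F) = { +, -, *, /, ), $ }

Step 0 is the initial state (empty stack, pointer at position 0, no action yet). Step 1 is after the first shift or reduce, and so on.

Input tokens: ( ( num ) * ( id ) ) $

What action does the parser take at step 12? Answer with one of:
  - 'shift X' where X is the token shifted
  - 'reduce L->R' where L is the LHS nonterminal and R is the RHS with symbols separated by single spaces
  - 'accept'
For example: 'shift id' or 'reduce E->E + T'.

Answer: shift id

Derivation:
Step 1: shift (. Stack=[(] ptr=1 lookahead=( remaining=[( num ) * ( id ) ) $]
Step 2: shift (. Stack=[( (] ptr=2 lookahead=num remaining=[num ) * ( id ) ) $]
Step 3: shift num. Stack=[( ( num] ptr=3 lookahead=) remaining=[) * ( id ) ) $]
Step 4: reduce F->num. Stack=[( ( F] ptr=3 lookahead=) remaining=[) * ( id ) ) $]
Step 5: reduce T->F. Stack=[( ( T] ptr=3 lookahead=) remaining=[) * ( id ) ) $]
Step 6: reduce E->T. Stack=[( ( E] ptr=3 lookahead=) remaining=[) * ( id ) ) $]
Step 7: shift ). Stack=[( ( E )] ptr=4 lookahead=* remaining=[* ( id ) ) $]
Step 8: reduce F->( E ). Stack=[( F] ptr=4 lookahead=* remaining=[* ( id ) ) $]
Step 9: reduce T->F. Stack=[( T] ptr=4 lookahead=* remaining=[* ( id ) ) $]
Step 10: shift *. Stack=[( T *] ptr=5 lookahead=( remaining=[( id ) ) $]
Step 11: shift (. Stack=[( T * (] ptr=6 lookahead=id remaining=[id ) ) $]
Step 12: shift id. Stack=[( T * ( id] ptr=7 lookahead=) remaining=[) ) $]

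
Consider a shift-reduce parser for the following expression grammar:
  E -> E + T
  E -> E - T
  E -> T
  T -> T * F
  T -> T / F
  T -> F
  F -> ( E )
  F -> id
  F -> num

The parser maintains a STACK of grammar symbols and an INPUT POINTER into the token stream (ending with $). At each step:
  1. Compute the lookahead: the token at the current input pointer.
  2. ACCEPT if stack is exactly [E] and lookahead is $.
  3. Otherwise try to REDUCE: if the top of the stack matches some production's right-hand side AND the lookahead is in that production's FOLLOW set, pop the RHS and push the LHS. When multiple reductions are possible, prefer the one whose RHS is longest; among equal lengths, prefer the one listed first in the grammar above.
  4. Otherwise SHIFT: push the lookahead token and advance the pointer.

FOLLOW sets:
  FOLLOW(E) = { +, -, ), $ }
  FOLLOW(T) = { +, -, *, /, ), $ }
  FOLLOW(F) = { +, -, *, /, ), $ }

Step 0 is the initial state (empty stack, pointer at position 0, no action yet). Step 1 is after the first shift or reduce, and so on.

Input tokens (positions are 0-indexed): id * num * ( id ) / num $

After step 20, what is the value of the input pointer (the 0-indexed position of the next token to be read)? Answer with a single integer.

Answer: 9

Derivation:
Step 1: shift id. Stack=[id] ptr=1 lookahead=* remaining=[* num * ( id ) / num $]
Step 2: reduce F->id. Stack=[F] ptr=1 lookahead=* remaining=[* num * ( id ) / num $]
Step 3: reduce T->F. Stack=[T] ptr=1 lookahead=* remaining=[* num * ( id ) / num $]
Step 4: shift *. Stack=[T *] ptr=2 lookahead=num remaining=[num * ( id ) / num $]
Step 5: shift num. Stack=[T * num] ptr=3 lookahead=* remaining=[* ( id ) / num $]
Step 6: reduce F->num. Stack=[T * F] ptr=3 lookahead=* remaining=[* ( id ) / num $]
Step 7: reduce T->T * F. Stack=[T] ptr=3 lookahead=* remaining=[* ( id ) / num $]
Step 8: shift *. Stack=[T *] ptr=4 lookahead=( remaining=[( id ) / num $]
Step 9: shift (. Stack=[T * (] ptr=5 lookahead=id remaining=[id ) / num $]
Step 10: shift id. Stack=[T * ( id] ptr=6 lookahead=) remaining=[) / num $]
Step 11: reduce F->id. Stack=[T * ( F] ptr=6 lookahead=) remaining=[) / num $]
Step 12: reduce T->F. Stack=[T * ( T] ptr=6 lookahead=) remaining=[) / num $]
Step 13: reduce E->T. Stack=[T * ( E] ptr=6 lookahead=) remaining=[) / num $]
Step 14: shift ). Stack=[T * ( E )] ptr=7 lookahead=/ remaining=[/ num $]
Step 15: reduce F->( E ). Stack=[T * F] ptr=7 lookahead=/ remaining=[/ num $]
Step 16: reduce T->T * F. Stack=[T] ptr=7 lookahead=/ remaining=[/ num $]
Step 17: shift /. Stack=[T /] ptr=8 lookahead=num remaining=[num $]
Step 18: shift num. Stack=[T / num] ptr=9 lookahead=$ remaining=[$]
Step 19: reduce F->num. Stack=[T / F] ptr=9 lookahead=$ remaining=[$]
Step 20: reduce T->T / F. Stack=[T] ptr=9 lookahead=$ remaining=[$]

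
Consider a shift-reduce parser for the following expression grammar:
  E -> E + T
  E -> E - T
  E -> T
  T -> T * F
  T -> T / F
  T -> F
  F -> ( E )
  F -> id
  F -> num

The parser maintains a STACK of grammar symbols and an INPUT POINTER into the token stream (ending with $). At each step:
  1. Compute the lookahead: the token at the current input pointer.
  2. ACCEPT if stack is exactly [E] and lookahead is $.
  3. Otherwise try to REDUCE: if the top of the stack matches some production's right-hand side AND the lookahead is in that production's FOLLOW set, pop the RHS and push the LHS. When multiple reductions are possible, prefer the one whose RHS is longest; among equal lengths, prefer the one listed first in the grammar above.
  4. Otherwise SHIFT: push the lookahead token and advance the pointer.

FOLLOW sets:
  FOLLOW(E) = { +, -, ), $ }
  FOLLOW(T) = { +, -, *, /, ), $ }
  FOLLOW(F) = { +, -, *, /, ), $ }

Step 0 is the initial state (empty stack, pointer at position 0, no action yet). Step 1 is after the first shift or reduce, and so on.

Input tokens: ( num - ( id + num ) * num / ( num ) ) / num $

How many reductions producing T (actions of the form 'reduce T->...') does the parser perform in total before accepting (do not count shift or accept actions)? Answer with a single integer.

Step 1: shift (. Stack=[(] ptr=1 lookahead=num remaining=[num - ( id + num ) * num / ( num ) ) / num $]
Step 2: shift num. Stack=[( num] ptr=2 lookahead=- remaining=[- ( id + num ) * num / ( num ) ) / num $]
Step 3: reduce F->num. Stack=[( F] ptr=2 lookahead=- remaining=[- ( id + num ) * num / ( num ) ) / num $]
Step 4: reduce T->F. Stack=[( T] ptr=2 lookahead=- remaining=[- ( id + num ) * num / ( num ) ) / num $]
Step 5: reduce E->T. Stack=[( E] ptr=2 lookahead=- remaining=[- ( id + num ) * num / ( num ) ) / num $]
Step 6: shift -. Stack=[( E -] ptr=3 lookahead=( remaining=[( id + num ) * num / ( num ) ) / num $]
Step 7: shift (. Stack=[( E - (] ptr=4 lookahead=id remaining=[id + num ) * num / ( num ) ) / num $]
Step 8: shift id. Stack=[( E - ( id] ptr=5 lookahead=+ remaining=[+ num ) * num / ( num ) ) / num $]
Step 9: reduce F->id. Stack=[( E - ( F] ptr=5 lookahead=+ remaining=[+ num ) * num / ( num ) ) / num $]
Step 10: reduce T->F. Stack=[( E - ( T] ptr=5 lookahead=+ remaining=[+ num ) * num / ( num ) ) / num $]
Step 11: reduce E->T. Stack=[( E - ( E] ptr=5 lookahead=+ remaining=[+ num ) * num / ( num ) ) / num $]
Step 12: shift +. Stack=[( E - ( E +] ptr=6 lookahead=num remaining=[num ) * num / ( num ) ) / num $]
Step 13: shift num. Stack=[( E - ( E + num] ptr=7 lookahead=) remaining=[) * num / ( num ) ) / num $]
Step 14: reduce F->num. Stack=[( E - ( E + F] ptr=7 lookahead=) remaining=[) * num / ( num ) ) / num $]
Step 15: reduce T->F. Stack=[( E - ( E + T] ptr=7 lookahead=) remaining=[) * num / ( num ) ) / num $]
Step 16: reduce E->E + T. Stack=[( E - ( E] ptr=7 lookahead=) remaining=[) * num / ( num ) ) / num $]
Step 17: shift ). Stack=[( E - ( E )] ptr=8 lookahead=* remaining=[* num / ( num ) ) / num $]
Step 18: reduce F->( E ). Stack=[( E - F] ptr=8 lookahead=* remaining=[* num / ( num ) ) / num $]
Step 19: reduce T->F. Stack=[( E - T] ptr=8 lookahead=* remaining=[* num / ( num ) ) / num $]
Step 20: shift *. Stack=[( E - T *] ptr=9 lookahead=num remaining=[num / ( num ) ) / num $]
Step 21: shift num. Stack=[( E - T * num] ptr=10 lookahead=/ remaining=[/ ( num ) ) / num $]
Step 22: reduce F->num. Stack=[( E - T * F] ptr=10 lookahead=/ remaining=[/ ( num ) ) / num $]
Step 23: reduce T->T * F. Stack=[( E - T] ptr=10 lookahead=/ remaining=[/ ( num ) ) / num $]
Step 24: shift /. Stack=[( E - T /] ptr=11 lookahead=( remaining=[( num ) ) / num $]
Step 25: shift (. Stack=[( E - T / (] ptr=12 lookahead=num remaining=[num ) ) / num $]
Step 26: shift num. Stack=[( E - T / ( num] ptr=13 lookahead=) remaining=[) ) / num $]
Step 27: reduce F->num. Stack=[( E - T / ( F] ptr=13 lookahead=) remaining=[) ) / num $]
Step 28: reduce T->F. Stack=[( E - T / ( T] ptr=13 lookahead=) remaining=[) ) / num $]
Step 29: reduce E->T. Stack=[( E - T / ( E] ptr=13 lookahead=) remaining=[) ) / num $]
Step 30: shift ). Stack=[( E - T / ( E )] ptr=14 lookahead=) remaining=[) / num $]
Step 31: reduce F->( E ). Stack=[( E - T / F] ptr=14 lookahead=) remaining=[) / num $]
Step 32: reduce T->T / F. Stack=[( E - T] ptr=14 lookahead=) remaining=[) / num $]
Step 33: reduce E->E - T. Stack=[( E] ptr=14 lookahead=) remaining=[) / num $]
Step 34: shift ). Stack=[( E )] ptr=15 lookahead=/ remaining=[/ num $]
Step 35: reduce F->( E ). Stack=[F] ptr=15 lookahead=/ remaining=[/ num $]
Step 36: reduce T->F. Stack=[T] ptr=15 lookahead=/ remaining=[/ num $]
Step 37: shift /. Stack=[T /] ptr=16 lookahead=num remaining=[num $]
Step 38: shift num. Stack=[T / num] ptr=17 lookahead=$ remaining=[$]
Step 39: reduce F->num. Stack=[T / F] ptr=17 lookahead=$ remaining=[$]
Step 40: reduce T->T / F. Stack=[T] ptr=17 lookahead=$ remaining=[$]
Step 41: reduce E->T. Stack=[E] ptr=17 lookahead=$ remaining=[$]
Step 42: accept. Stack=[E] ptr=17 lookahead=$ remaining=[$]

Answer: 9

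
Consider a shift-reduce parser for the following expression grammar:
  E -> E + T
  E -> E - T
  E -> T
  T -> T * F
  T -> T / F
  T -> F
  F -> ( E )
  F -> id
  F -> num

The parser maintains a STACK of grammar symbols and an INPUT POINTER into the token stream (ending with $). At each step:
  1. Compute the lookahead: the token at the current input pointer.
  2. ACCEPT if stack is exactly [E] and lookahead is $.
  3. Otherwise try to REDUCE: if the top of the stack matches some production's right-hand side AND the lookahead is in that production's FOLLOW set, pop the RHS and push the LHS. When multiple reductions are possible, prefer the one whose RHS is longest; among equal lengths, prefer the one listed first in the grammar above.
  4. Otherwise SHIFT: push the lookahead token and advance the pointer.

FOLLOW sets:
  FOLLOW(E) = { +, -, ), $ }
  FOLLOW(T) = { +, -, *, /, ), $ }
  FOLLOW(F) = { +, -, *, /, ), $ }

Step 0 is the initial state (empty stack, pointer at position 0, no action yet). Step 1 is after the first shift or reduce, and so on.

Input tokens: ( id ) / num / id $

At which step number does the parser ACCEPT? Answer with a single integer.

Step 1: shift (. Stack=[(] ptr=1 lookahead=id remaining=[id ) / num / id $]
Step 2: shift id. Stack=[( id] ptr=2 lookahead=) remaining=[) / num / id $]
Step 3: reduce F->id. Stack=[( F] ptr=2 lookahead=) remaining=[) / num / id $]
Step 4: reduce T->F. Stack=[( T] ptr=2 lookahead=) remaining=[) / num / id $]
Step 5: reduce E->T. Stack=[( E] ptr=2 lookahead=) remaining=[) / num / id $]
Step 6: shift ). Stack=[( E )] ptr=3 lookahead=/ remaining=[/ num / id $]
Step 7: reduce F->( E ). Stack=[F] ptr=3 lookahead=/ remaining=[/ num / id $]
Step 8: reduce T->F. Stack=[T] ptr=3 lookahead=/ remaining=[/ num / id $]
Step 9: shift /. Stack=[T /] ptr=4 lookahead=num remaining=[num / id $]
Step 10: shift num. Stack=[T / num] ptr=5 lookahead=/ remaining=[/ id $]
Step 11: reduce F->num. Stack=[T / F] ptr=5 lookahead=/ remaining=[/ id $]
Step 12: reduce T->T / F. Stack=[T] ptr=5 lookahead=/ remaining=[/ id $]
Step 13: shift /. Stack=[T /] ptr=6 lookahead=id remaining=[id $]
Step 14: shift id. Stack=[T / id] ptr=7 lookahead=$ remaining=[$]
Step 15: reduce F->id. Stack=[T / F] ptr=7 lookahead=$ remaining=[$]
Step 16: reduce T->T / F. Stack=[T] ptr=7 lookahead=$ remaining=[$]
Step 17: reduce E->T. Stack=[E] ptr=7 lookahead=$ remaining=[$]
Step 18: accept. Stack=[E] ptr=7 lookahead=$ remaining=[$]

Answer: 18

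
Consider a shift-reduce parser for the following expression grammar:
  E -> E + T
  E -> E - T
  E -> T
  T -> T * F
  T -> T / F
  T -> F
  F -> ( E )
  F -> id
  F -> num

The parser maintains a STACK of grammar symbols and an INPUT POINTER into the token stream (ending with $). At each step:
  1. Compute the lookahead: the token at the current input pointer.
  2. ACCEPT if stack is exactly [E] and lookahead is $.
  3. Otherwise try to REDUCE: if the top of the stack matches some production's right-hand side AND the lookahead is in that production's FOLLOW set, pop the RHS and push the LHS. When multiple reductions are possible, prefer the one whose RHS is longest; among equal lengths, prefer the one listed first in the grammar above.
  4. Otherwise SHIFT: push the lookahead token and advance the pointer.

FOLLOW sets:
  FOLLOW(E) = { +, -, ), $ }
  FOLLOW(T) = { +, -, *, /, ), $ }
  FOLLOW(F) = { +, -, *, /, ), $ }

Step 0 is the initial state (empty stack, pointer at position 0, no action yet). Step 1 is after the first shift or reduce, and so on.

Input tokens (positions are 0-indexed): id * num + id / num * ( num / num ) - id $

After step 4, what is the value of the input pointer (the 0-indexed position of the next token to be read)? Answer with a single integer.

Step 1: shift id. Stack=[id] ptr=1 lookahead=* remaining=[* num + id / num * ( num / num ) - id $]
Step 2: reduce F->id. Stack=[F] ptr=1 lookahead=* remaining=[* num + id / num * ( num / num ) - id $]
Step 3: reduce T->F. Stack=[T] ptr=1 lookahead=* remaining=[* num + id / num * ( num / num ) - id $]
Step 4: shift *. Stack=[T *] ptr=2 lookahead=num remaining=[num + id / num * ( num / num ) - id $]

Answer: 2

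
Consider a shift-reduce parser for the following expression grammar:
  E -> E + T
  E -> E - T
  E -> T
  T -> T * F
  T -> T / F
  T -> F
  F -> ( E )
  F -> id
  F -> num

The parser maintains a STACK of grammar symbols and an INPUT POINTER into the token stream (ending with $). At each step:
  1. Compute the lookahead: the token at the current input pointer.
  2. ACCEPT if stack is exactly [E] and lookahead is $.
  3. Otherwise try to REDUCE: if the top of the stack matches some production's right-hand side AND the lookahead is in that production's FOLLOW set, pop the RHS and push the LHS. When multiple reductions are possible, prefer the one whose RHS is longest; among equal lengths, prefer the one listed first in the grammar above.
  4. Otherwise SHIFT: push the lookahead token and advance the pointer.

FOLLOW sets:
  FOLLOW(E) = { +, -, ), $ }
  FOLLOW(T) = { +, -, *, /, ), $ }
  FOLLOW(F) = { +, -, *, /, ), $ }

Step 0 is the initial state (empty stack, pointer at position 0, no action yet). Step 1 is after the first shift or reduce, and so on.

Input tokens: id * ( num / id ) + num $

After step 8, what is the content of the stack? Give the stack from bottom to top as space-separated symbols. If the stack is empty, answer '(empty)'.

Step 1: shift id. Stack=[id] ptr=1 lookahead=* remaining=[* ( num / id ) + num $]
Step 2: reduce F->id. Stack=[F] ptr=1 lookahead=* remaining=[* ( num / id ) + num $]
Step 3: reduce T->F. Stack=[T] ptr=1 lookahead=* remaining=[* ( num / id ) + num $]
Step 4: shift *. Stack=[T *] ptr=2 lookahead=( remaining=[( num / id ) + num $]
Step 5: shift (. Stack=[T * (] ptr=3 lookahead=num remaining=[num / id ) + num $]
Step 6: shift num. Stack=[T * ( num] ptr=4 lookahead=/ remaining=[/ id ) + num $]
Step 7: reduce F->num. Stack=[T * ( F] ptr=4 lookahead=/ remaining=[/ id ) + num $]
Step 8: reduce T->F. Stack=[T * ( T] ptr=4 lookahead=/ remaining=[/ id ) + num $]

Answer: T * ( T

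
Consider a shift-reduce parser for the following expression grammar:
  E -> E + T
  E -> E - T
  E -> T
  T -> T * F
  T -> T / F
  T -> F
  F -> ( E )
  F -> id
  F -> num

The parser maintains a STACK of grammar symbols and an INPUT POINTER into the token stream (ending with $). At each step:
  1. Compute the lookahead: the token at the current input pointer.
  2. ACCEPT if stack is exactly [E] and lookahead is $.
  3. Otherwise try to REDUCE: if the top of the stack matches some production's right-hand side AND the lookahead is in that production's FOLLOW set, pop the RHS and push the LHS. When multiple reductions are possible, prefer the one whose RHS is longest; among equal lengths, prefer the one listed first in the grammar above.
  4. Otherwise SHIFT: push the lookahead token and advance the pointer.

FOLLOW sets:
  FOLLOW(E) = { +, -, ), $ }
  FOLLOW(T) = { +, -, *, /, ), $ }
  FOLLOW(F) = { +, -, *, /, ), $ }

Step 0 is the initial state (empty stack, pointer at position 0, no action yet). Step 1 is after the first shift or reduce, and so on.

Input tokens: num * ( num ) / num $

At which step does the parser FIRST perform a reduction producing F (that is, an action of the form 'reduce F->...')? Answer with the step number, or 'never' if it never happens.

Answer: 2

Derivation:
Step 1: shift num. Stack=[num] ptr=1 lookahead=* remaining=[* ( num ) / num $]
Step 2: reduce F->num. Stack=[F] ptr=1 lookahead=* remaining=[* ( num ) / num $]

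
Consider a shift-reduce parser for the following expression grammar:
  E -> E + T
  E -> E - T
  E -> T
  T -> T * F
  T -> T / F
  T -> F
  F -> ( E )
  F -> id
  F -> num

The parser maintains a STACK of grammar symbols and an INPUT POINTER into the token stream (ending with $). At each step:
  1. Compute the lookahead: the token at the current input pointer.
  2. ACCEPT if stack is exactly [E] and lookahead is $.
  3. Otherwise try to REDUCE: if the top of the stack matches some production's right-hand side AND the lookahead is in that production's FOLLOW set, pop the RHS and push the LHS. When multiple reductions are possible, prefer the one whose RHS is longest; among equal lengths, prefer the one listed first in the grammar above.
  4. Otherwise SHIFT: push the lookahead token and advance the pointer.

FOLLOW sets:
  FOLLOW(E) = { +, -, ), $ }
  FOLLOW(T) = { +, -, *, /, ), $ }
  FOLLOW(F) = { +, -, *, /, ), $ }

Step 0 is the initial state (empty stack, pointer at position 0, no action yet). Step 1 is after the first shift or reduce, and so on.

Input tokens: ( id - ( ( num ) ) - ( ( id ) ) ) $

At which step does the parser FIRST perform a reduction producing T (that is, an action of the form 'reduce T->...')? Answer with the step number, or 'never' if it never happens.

Answer: 4

Derivation:
Step 1: shift (. Stack=[(] ptr=1 lookahead=id remaining=[id - ( ( num ) ) - ( ( id ) ) ) $]
Step 2: shift id. Stack=[( id] ptr=2 lookahead=- remaining=[- ( ( num ) ) - ( ( id ) ) ) $]
Step 3: reduce F->id. Stack=[( F] ptr=2 lookahead=- remaining=[- ( ( num ) ) - ( ( id ) ) ) $]
Step 4: reduce T->F. Stack=[( T] ptr=2 lookahead=- remaining=[- ( ( num ) ) - ( ( id ) ) ) $]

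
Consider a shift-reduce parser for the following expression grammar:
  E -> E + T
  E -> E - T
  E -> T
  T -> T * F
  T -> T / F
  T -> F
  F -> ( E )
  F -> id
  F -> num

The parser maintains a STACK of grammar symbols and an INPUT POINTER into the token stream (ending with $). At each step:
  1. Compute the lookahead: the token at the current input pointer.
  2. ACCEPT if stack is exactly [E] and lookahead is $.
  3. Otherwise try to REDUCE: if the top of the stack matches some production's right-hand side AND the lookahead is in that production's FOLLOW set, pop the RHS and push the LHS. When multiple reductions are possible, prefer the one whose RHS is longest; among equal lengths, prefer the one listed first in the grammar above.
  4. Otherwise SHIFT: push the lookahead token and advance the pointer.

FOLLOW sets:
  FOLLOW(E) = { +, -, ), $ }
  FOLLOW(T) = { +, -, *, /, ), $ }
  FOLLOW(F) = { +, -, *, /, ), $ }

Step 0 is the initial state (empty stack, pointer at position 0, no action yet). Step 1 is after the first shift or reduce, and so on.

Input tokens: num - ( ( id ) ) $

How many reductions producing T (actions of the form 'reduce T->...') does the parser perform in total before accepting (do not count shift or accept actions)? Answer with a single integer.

Step 1: shift num. Stack=[num] ptr=1 lookahead=- remaining=[- ( ( id ) ) $]
Step 2: reduce F->num. Stack=[F] ptr=1 lookahead=- remaining=[- ( ( id ) ) $]
Step 3: reduce T->F. Stack=[T] ptr=1 lookahead=- remaining=[- ( ( id ) ) $]
Step 4: reduce E->T. Stack=[E] ptr=1 lookahead=- remaining=[- ( ( id ) ) $]
Step 5: shift -. Stack=[E -] ptr=2 lookahead=( remaining=[( ( id ) ) $]
Step 6: shift (. Stack=[E - (] ptr=3 lookahead=( remaining=[( id ) ) $]
Step 7: shift (. Stack=[E - ( (] ptr=4 lookahead=id remaining=[id ) ) $]
Step 8: shift id. Stack=[E - ( ( id] ptr=5 lookahead=) remaining=[) ) $]
Step 9: reduce F->id. Stack=[E - ( ( F] ptr=5 lookahead=) remaining=[) ) $]
Step 10: reduce T->F. Stack=[E - ( ( T] ptr=5 lookahead=) remaining=[) ) $]
Step 11: reduce E->T. Stack=[E - ( ( E] ptr=5 lookahead=) remaining=[) ) $]
Step 12: shift ). Stack=[E - ( ( E )] ptr=6 lookahead=) remaining=[) $]
Step 13: reduce F->( E ). Stack=[E - ( F] ptr=6 lookahead=) remaining=[) $]
Step 14: reduce T->F. Stack=[E - ( T] ptr=6 lookahead=) remaining=[) $]
Step 15: reduce E->T. Stack=[E - ( E] ptr=6 lookahead=) remaining=[) $]
Step 16: shift ). Stack=[E - ( E )] ptr=7 lookahead=$ remaining=[$]
Step 17: reduce F->( E ). Stack=[E - F] ptr=7 lookahead=$ remaining=[$]
Step 18: reduce T->F. Stack=[E - T] ptr=7 lookahead=$ remaining=[$]
Step 19: reduce E->E - T. Stack=[E] ptr=7 lookahead=$ remaining=[$]
Step 20: accept. Stack=[E] ptr=7 lookahead=$ remaining=[$]

Answer: 4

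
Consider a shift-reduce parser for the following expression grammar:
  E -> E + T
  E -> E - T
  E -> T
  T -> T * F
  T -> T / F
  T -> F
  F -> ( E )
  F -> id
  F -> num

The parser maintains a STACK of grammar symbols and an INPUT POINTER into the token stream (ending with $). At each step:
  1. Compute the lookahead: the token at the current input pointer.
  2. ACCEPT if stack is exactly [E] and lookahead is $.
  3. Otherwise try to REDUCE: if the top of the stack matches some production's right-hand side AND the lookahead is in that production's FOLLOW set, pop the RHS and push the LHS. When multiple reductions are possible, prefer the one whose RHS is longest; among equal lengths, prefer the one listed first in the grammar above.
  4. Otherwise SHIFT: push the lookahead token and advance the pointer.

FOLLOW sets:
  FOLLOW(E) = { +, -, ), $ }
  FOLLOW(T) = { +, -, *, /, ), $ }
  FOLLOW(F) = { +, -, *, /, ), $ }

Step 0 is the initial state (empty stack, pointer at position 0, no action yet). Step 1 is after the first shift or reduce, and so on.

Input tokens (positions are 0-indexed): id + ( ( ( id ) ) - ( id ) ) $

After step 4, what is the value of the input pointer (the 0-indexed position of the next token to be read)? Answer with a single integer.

Step 1: shift id. Stack=[id] ptr=1 lookahead=+ remaining=[+ ( ( ( id ) ) - ( id ) ) $]
Step 2: reduce F->id. Stack=[F] ptr=1 lookahead=+ remaining=[+ ( ( ( id ) ) - ( id ) ) $]
Step 3: reduce T->F. Stack=[T] ptr=1 lookahead=+ remaining=[+ ( ( ( id ) ) - ( id ) ) $]
Step 4: reduce E->T. Stack=[E] ptr=1 lookahead=+ remaining=[+ ( ( ( id ) ) - ( id ) ) $]

Answer: 1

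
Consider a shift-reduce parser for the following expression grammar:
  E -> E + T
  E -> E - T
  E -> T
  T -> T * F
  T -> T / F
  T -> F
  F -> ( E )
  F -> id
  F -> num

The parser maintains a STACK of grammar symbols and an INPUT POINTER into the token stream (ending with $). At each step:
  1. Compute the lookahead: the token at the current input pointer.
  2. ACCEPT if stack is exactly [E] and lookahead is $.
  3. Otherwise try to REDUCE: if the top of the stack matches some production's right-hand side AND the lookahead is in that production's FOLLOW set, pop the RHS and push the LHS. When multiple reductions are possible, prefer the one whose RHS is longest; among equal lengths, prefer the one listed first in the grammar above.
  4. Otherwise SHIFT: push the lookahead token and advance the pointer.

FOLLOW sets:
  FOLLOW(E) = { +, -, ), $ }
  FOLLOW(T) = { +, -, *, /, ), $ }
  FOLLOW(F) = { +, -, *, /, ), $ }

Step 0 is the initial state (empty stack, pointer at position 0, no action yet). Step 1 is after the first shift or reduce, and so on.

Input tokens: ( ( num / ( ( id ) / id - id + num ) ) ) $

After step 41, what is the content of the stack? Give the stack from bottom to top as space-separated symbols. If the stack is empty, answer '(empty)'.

Step 1: shift (. Stack=[(] ptr=1 lookahead=( remaining=[( num / ( ( id ) / id - id + num ) ) ) $]
Step 2: shift (. Stack=[( (] ptr=2 lookahead=num remaining=[num / ( ( id ) / id - id + num ) ) ) $]
Step 3: shift num. Stack=[( ( num] ptr=3 lookahead=/ remaining=[/ ( ( id ) / id - id + num ) ) ) $]
Step 4: reduce F->num. Stack=[( ( F] ptr=3 lookahead=/ remaining=[/ ( ( id ) / id - id + num ) ) ) $]
Step 5: reduce T->F. Stack=[( ( T] ptr=3 lookahead=/ remaining=[/ ( ( id ) / id - id + num ) ) ) $]
Step 6: shift /. Stack=[( ( T /] ptr=4 lookahead=( remaining=[( ( id ) / id - id + num ) ) ) $]
Step 7: shift (. Stack=[( ( T / (] ptr=5 lookahead=( remaining=[( id ) / id - id + num ) ) ) $]
Step 8: shift (. Stack=[( ( T / ( (] ptr=6 lookahead=id remaining=[id ) / id - id + num ) ) ) $]
Step 9: shift id. Stack=[( ( T / ( ( id] ptr=7 lookahead=) remaining=[) / id - id + num ) ) ) $]
Step 10: reduce F->id. Stack=[( ( T / ( ( F] ptr=7 lookahead=) remaining=[) / id - id + num ) ) ) $]
Step 11: reduce T->F. Stack=[( ( T / ( ( T] ptr=7 lookahead=) remaining=[) / id - id + num ) ) ) $]
Step 12: reduce E->T. Stack=[( ( T / ( ( E] ptr=7 lookahead=) remaining=[) / id - id + num ) ) ) $]
Step 13: shift ). Stack=[( ( T / ( ( E )] ptr=8 lookahead=/ remaining=[/ id - id + num ) ) ) $]
Step 14: reduce F->( E ). Stack=[( ( T / ( F] ptr=8 lookahead=/ remaining=[/ id - id + num ) ) ) $]
Step 15: reduce T->F. Stack=[( ( T / ( T] ptr=8 lookahead=/ remaining=[/ id - id + num ) ) ) $]
Step 16: shift /. Stack=[( ( T / ( T /] ptr=9 lookahead=id remaining=[id - id + num ) ) ) $]
Step 17: shift id. Stack=[( ( T / ( T / id] ptr=10 lookahead=- remaining=[- id + num ) ) ) $]
Step 18: reduce F->id. Stack=[( ( T / ( T / F] ptr=10 lookahead=- remaining=[- id + num ) ) ) $]
Step 19: reduce T->T / F. Stack=[( ( T / ( T] ptr=10 lookahead=- remaining=[- id + num ) ) ) $]
Step 20: reduce E->T. Stack=[( ( T / ( E] ptr=10 lookahead=- remaining=[- id + num ) ) ) $]
Step 21: shift -. Stack=[( ( T / ( E -] ptr=11 lookahead=id remaining=[id + num ) ) ) $]
Step 22: shift id. Stack=[( ( T / ( E - id] ptr=12 lookahead=+ remaining=[+ num ) ) ) $]
Step 23: reduce F->id. Stack=[( ( T / ( E - F] ptr=12 lookahead=+ remaining=[+ num ) ) ) $]
Step 24: reduce T->F. Stack=[( ( T / ( E - T] ptr=12 lookahead=+ remaining=[+ num ) ) ) $]
Step 25: reduce E->E - T. Stack=[( ( T / ( E] ptr=12 lookahead=+ remaining=[+ num ) ) ) $]
Step 26: shift +. Stack=[( ( T / ( E +] ptr=13 lookahead=num remaining=[num ) ) ) $]
Step 27: shift num. Stack=[( ( T / ( E + num] ptr=14 lookahead=) remaining=[) ) ) $]
Step 28: reduce F->num. Stack=[( ( T / ( E + F] ptr=14 lookahead=) remaining=[) ) ) $]
Step 29: reduce T->F. Stack=[( ( T / ( E + T] ptr=14 lookahead=) remaining=[) ) ) $]
Step 30: reduce E->E + T. Stack=[( ( T / ( E] ptr=14 lookahead=) remaining=[) ) ) $]
Step 31: shift ). Stack=[( ( T / ( E )] ptr=15 lookahead=) remaining=[) ) $]
Step 32: reduce F->( E ). Stack=[( ( T / F] ptr=15 lookahead=) remaining=[) ) $]
Step 33: reduce T->T / F. Stack=[( ( T] ptr=15 lookahead=) remaining=[) ) $]
Step 34: reduce E->T. Stack=[( ( E] ptr=15 lookahead=) remaining=[) ) $]
Step 35: shift ). Stack=[( ( E )] ptr=16 lookahead=) remaining=[) $]
Step 36: reduce F->( E ). Stack=[( F] ptr=16 lookahead=) remaining=[) $]
Step 37: reduce T->F. Stack=[( T] ptr=16 lookahead=) remaining=[) $]
Step 38: reduce E->T. Stack=[( E] ptr=16 lookahead=) remaining=[) $]
Step 39: shift ). Stack=[( E )] ptr=17 lookahead=$ remaining=[$]
Step 40: reduce F->( E ). Stack=[F] ptr=17 lookahead=$ remaining=[$]
Step 41: reduce T->F. Stack=[T] ptr=17 lookahead=$ remaining=[$]

Answer: T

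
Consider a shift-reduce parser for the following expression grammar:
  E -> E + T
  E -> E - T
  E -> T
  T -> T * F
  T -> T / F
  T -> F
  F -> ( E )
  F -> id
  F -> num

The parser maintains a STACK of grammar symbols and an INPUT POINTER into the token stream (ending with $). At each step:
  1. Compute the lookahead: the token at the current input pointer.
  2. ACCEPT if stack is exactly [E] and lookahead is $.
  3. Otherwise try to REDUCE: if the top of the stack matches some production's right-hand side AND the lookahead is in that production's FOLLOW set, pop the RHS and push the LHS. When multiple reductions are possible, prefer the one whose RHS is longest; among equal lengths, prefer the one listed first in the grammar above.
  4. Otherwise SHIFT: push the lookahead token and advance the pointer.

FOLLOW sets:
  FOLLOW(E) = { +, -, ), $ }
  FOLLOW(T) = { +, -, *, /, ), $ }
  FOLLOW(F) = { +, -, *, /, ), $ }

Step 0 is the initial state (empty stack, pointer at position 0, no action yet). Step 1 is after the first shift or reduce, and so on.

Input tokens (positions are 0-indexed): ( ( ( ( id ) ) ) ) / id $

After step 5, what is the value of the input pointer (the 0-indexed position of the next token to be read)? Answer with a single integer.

Step 1: shift (. Stack=[(] ptr=1 lookahead=( remaining=[( ( ( id ) ) ) ) / id $]
Step 2: shift (. Stack=[( (] ptr=2 lookahead=( remaining=[( ( id ) ) ) ) / id $]
Step 3: shift (. Stack=[( ( (] ptr=3 lookahead=( remaining=[( id ) ) ) ) / id $]
Step 4: shift (. Stack=[( ( ( (] ptr=4 lookahead=id remaining=[id ) ) ) ) / id $]
Step 5: shift id. Stack=[( ( ( ( id] ptr=5 lookahead=) remaining=[) ) ) ) / id $]

Answer: 5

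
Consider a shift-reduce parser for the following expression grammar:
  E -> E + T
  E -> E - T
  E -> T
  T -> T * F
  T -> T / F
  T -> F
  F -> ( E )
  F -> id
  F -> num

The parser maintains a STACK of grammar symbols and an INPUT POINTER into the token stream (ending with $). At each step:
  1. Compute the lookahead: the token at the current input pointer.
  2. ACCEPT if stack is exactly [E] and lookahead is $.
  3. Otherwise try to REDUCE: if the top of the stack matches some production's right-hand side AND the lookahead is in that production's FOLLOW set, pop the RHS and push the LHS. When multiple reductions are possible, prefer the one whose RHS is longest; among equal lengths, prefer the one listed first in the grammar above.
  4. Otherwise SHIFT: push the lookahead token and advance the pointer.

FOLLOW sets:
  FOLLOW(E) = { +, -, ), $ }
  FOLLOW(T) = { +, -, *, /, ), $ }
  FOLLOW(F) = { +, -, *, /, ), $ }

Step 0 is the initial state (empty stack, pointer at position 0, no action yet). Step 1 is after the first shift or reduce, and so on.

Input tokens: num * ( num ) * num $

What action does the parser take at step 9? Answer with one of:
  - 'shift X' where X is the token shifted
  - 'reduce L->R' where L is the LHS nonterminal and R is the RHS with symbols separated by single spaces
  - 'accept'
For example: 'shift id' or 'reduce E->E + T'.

Answer: reduce E->T

Derivation:
Step 1: shift num. Stack=[num] ptr=1 lookahead=* remaining=[* ( num ) * num $]
Step 2: reduce F->num. Stack=[F] ptr=1 lookahead=* remaining=[* ( num ) * num $]
Step 3: reduce T->F. Stack=[T] ptr=1 lookahead=* remaining=[* ( num ) * num $]
Step 4: shift *. Stack=[T *] ptr=2 lookahead=( remaining=[( num ) * num $]
Step 5: shift (. Stack=[T * (] ptr=3 lookahead=num remaining=[num ) * num $]
Step 6: shift num. Stack=[T * ( num] ptr=4 lookahead=) remaining=[) * num $]
Step 7: reduce F->num. Stack=[T * ( F] ptr=4 lookahead=) remaining=[) * num $]
Step 8: reduce T->F. Stack=[T * ( T] ptr=4 lookahead=) remaining=[) * num $]
Step 9: reduce E->T. Stack=[T * ( E] ptr=4 lookahead=) remaining=[) * num $]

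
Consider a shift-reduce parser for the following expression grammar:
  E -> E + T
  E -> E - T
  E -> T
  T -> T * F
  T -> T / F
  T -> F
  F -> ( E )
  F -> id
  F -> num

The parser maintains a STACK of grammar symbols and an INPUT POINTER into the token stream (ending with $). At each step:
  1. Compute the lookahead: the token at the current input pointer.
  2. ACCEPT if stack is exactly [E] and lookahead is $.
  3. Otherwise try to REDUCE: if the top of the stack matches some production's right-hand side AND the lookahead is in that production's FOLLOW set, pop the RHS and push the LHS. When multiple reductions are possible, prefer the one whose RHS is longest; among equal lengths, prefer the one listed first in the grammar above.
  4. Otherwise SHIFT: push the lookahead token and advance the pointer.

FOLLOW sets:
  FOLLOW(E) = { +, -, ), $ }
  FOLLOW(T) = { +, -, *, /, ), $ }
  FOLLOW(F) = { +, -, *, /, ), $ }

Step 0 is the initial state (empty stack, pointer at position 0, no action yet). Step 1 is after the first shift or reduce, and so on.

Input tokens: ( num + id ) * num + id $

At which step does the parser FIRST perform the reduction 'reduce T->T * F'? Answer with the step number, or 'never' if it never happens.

Step 1: shift (. Stack=[(] ptr=1 lookahead=num remaining=[num + id ) * num + id $]
Step 2: shift num. Stack=[( num] ptr=2 lookahead=+ remaining=[+ id ) * num + id $]
Step 3: reduce F->num. Stack=[( F] ptr=2 lookahead=+ remaining=[+ id ) * num + id $]
Step 4: reduce T->F. Stack=[( T] ptr=2 lookahead=+ remaining=[+ id ) * num + id $]
Step 5: reduce E->T. Stack=[( E] ptr=2 lookahead=+ remaining=[+ id ) * num + id $]
Step 6: shift +. Stack=[( E +] ptr=3 lookahead=id remaining=[id ) * num + id $]
Step 7: shift id. Stack=[( E + id] ptr=4 lookahead=) remaining=[) * num + id $]
Step 8: reduce F->id. Stack=[( E + F] ptr=4 lookahead=) remaining=[) * num + id $]
Step 9: reduce T->F. Stack=[( E + T] ptr=4 lookahead=) remaining=[) * num + id $]
Step 10: reduce E->E + T. Stack=[( E] ptr=4 lookahead=) remaining=[) * num + id $]
Step 11: shift ). Stack=[( E )] ptr=5 lookahead=* remaining=[* num + id $]
Step 12: reduce F->( E ). Stack=[F] ptr=5 lookahead=* remaining=[* num + id $]
Step 13: reduce T->F. Stack=[T] ptr=5 lookahead=* remaining=[* num + id $]
Step 14: shift *. Stack=[T *] ptr=6 lookahead=num remaining=[num + id $]
Step 15: shift num. Stack=[T * num] ptr=7 lookahead=+ remaining=[+ id $]
Step 16: reduce F->num. Stack=[T * F] ptr=7 lookahead=+ remaining=[+ id $]
Step 17: reduce T->T * F. Stack=[T] ptr=7 lookahead=+ remaining=[+ id $]

Answer: 17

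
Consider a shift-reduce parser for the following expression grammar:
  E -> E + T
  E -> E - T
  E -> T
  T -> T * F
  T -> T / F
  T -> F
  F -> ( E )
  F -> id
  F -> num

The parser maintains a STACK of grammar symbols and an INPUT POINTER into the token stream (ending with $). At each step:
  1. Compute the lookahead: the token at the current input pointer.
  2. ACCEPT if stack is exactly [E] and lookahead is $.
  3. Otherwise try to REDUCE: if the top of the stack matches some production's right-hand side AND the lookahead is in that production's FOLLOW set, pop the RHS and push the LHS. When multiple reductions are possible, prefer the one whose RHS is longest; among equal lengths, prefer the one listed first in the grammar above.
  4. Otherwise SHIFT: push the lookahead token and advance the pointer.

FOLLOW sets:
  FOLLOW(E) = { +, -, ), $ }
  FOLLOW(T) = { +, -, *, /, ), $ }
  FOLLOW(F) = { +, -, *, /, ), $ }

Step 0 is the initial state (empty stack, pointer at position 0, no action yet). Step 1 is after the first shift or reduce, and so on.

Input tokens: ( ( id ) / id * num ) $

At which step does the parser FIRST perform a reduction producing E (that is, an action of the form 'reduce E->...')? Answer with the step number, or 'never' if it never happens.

Step 1: shift (. Stack=[(] ptr=1 lookahead=( remaining=[( id ) / id * num ) $]
Step 2: shift (. Stack=[( (] ptr=2 lookahead=id remaining=[id ) / id * num ) $]
Step 3: shift id. Stack=[( ( id] ptr=3 lookahead=) remaining=[) / id * num ) $]
Step 4: reduce F->id. Stack=[( ( F] ptr=3 lookahead=) remaining=[) / id * num ) $]
Step 5: reduce T->F. Stack=[( ( T] ptr=3 lookahead=) remaining=[) / id * num ) $]
Step 6: reduce E->T. Stack=[( ( E] ptr=3 lookahead=) remaining=[) / id * num ) $]

Answer: 6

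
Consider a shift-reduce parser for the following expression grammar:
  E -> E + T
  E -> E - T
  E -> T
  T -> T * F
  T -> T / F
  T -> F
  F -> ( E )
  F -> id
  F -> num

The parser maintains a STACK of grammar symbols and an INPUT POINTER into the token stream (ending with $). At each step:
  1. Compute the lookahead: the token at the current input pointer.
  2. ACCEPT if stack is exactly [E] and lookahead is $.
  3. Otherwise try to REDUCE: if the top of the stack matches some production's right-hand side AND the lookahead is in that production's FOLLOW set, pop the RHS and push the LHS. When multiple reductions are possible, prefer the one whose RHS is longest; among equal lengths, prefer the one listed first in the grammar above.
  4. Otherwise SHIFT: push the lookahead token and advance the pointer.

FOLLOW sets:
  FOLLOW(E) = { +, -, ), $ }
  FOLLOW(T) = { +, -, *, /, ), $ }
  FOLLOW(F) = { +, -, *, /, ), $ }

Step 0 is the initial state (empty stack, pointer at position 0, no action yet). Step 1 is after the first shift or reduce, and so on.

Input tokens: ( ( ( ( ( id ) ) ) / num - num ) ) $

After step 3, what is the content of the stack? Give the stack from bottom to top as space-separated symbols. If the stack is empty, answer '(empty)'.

Answer: ( ( (

Derivation:
Step 1: shift (. Stack=[(] ptr=1 lookahead=( remaining=[( ( ( ( id ) ) ) / num - num ) ) $]
Step 2: shift (. Stack=[( (] ptr=2 lookahead=( remaining=[( ( ( id ) ) ) / num - num ) ) $]
Step 3: shift (. Stack=[( ( (] ptr=3 lookahead=( remaining=[( ( id ) ) ) / num - num ) ) $]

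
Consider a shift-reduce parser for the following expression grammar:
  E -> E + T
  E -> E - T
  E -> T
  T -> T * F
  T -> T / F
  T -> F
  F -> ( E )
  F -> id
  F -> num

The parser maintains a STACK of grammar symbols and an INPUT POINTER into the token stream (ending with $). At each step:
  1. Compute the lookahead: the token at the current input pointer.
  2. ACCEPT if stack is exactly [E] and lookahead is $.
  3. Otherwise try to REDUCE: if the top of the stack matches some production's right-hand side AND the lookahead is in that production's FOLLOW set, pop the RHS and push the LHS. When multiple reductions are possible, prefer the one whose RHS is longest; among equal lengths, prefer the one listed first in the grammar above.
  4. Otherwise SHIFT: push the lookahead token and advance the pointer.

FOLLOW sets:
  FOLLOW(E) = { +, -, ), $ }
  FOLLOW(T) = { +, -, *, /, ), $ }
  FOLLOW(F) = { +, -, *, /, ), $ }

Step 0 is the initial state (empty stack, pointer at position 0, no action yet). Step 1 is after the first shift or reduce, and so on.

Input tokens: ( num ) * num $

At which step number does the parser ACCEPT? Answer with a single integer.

Answer: 14

Derivation:
Step 1: shift (. Stack=[(] ptr=1 lookahead=num remaining=[num ) * num $]
Step 2: shift num. Stack=[( num] ptr=2 lookahead=) remaining=[) * num $]
Step 3: reduce F->num. Stack=[( F] ptr=2 lookahead=) remaining=[) * num $]
Step 4: reduce T->F. Stack=[( T] ptr=2 lookahead=) remaining=[) * num $]
Step 5: reduce E->T. Stack=[( E] ptr=2 lookahead=) remaining=[) * num $]
Step 6: shift ). Stack=[( E )] ptr=3 lookahead=* remaining=[* num $]
Step 7: reduce F->( E ). Stack=[F] ptr=3 lookahead=* remaining=[* num $]
Step 8: reduce T->F. Stack=[T] ptr=3 lookahead=* remaining=[* num $]
Step 9: shift *. Stack=[T *] ptr=4 lookahead=num remaining=[num $]
Step 10: shift num. Stack=[T * num] ptr=5 lookahead=$ remaining=[$]
Step 11: reduce F->num. Stack=[T * F] ptr=5 lookahead=$ remaining=[$]
Step 12: reduce T->T * F. Stack=[T] ptr=5 lookahead=$ remaining=[$]
Step 13: reduce E->T. Stack=[E] ptr=5 lookahead=$ remaining=[$]
Step 14: accept. Stack=[E] ptr=5 lookahead=$ remaining=[$]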